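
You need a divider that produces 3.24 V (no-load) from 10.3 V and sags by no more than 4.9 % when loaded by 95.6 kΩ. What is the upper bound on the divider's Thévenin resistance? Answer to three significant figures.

R_th ≤ 4.93 kΩ

Loading drop = R_th/(R_th + R_L) ≤ 0.0490, so R_th ≤ R_L · ε/(1−ε) = 95.6 kΩ × 0.0490/0.9510 = 4.93 kΩ.
(Any R1, R2 with R2/(R1+R2) = 0.315 and R1‖R2 ≤ 4.93 kΩ will meet the spec.)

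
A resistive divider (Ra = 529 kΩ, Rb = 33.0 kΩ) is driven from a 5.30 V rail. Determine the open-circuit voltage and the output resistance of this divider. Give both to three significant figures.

V_th = 0.311 V, R_th = 31.1 kΩ

V_th is the open-circuit tap voltage: 5.30 × 33.0/(529 + 33.0) = 0.311 V.
With the supply zeroed, Ra and Rb appear in parallel from the tap: R_th = Ra‖Rb = (529 × 33.0)/562.0 = 31.1 kΩ.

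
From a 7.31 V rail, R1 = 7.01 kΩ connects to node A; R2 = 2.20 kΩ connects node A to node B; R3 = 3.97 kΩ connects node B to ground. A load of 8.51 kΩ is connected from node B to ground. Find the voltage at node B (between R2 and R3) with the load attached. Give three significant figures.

At node B, R3 is in parallel with the load: R3‖R_L = 2.707 kΩ.
Below node A the resistance is R2 + (R3‖R_L) = 4.907 kΩ, so V_A = 7.31 × 4.907/11.92 = 3.010 V.
Then V_B = V_A × (R3‖R_L)/(R2 + R3‖R_L) = 3.010 × 2.707/4.907 = 1.66 V.

V ≈ 1.66 V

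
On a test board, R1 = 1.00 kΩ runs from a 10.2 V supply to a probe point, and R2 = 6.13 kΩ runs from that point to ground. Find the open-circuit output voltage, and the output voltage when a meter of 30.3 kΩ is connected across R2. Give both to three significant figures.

Unloaded: 8.77 V; loaded: 8.53 V

Open-circuit: V = 10.2 × 6.13/(1.00 + 6.13) = 8.77 V.
With the load, R2 becomes R2‖R_L = 5.099 kΩ, so V = 10.2 × 5.099/6.099 = 8.53 V.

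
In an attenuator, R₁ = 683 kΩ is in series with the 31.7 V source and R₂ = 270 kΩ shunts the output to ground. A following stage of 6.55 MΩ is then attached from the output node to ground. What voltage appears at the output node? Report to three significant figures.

The load sits in parallel with R₂: R₂‖R_L = (270 × 6550) / (270 + 6550) = 259.3 kΩ.
V_out = 31.7 × 259.3 / (683 + 259.3) = 31.7 × 259.3/942.3 = 8.72 V.

V_out ≈ 8.72 V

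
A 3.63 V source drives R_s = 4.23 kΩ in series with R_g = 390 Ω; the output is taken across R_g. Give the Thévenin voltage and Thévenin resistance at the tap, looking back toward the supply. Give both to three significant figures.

V_th = 0.306 V, R_th = 357 Ω

V_th is the open-circuit tap voltage: 3.63 × 390/(4230 + 390) = 0.306 V.
With the supply zeroed, R_s and R_g appear in parallel from the tap: R_th = R_s‖R_g = (4230 × 390)/4620 = 357 Ω.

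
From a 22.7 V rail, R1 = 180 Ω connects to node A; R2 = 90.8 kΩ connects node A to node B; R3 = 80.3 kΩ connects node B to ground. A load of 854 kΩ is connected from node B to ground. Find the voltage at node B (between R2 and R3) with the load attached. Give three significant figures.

V ≈ 10.1 V

At node B, R3 is in parallel with the load: R3‖R_L = 73400 Ω.
Below node A the resistance is R2 + (R3‖R_L) = 164200 Ω, so V_A = 22.7 × 164200/164400 = 22.68 V.
Then V_B = V_A × (R3‖R_L)/(R2 + R3‖R_L) = 22.68 × 73400/164200 = 10.1 V.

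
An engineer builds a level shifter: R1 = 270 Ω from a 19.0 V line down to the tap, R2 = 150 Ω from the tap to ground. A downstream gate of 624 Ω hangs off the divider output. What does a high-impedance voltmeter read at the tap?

The load sits in parallel with R2: R2‖R_L = (150 × 624) / (150 + 624) = 120.9 Ω.
V_out = 19.0 × 120.9 / (270 + 120.9) = 19.0 × 120.9/390.9 = 5.88 V.

V_out ≈ 5.88 V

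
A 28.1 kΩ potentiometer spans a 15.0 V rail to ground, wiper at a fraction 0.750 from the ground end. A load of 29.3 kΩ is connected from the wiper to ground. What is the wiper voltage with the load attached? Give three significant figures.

V ≈ 9.54 V

The wiper splits the pot into (1−α)R = 7.025 kΩ above and αR = 21.07 kΩ below.
Lower section ‖ load = 12.26 kΩ.
V_wiper = 15.0 × 12.26/(7.025 + 12.26) = 9.54 V.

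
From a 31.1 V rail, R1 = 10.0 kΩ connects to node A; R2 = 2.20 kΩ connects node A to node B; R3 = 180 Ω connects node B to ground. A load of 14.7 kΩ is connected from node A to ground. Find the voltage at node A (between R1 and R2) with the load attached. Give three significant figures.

Below node A the series string R2+R3 = 2380 Ω sits in parallel with the 14700 Ω load: 2048 Ω.
V_A = 31.1 × 2048/(10000 + 2048) = 5.29 V.

V ≈ 5.29 V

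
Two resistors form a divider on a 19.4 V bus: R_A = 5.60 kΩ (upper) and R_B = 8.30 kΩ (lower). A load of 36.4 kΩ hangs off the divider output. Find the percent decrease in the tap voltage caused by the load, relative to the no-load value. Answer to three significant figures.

8.41 %

Unloaded V = 19.4 × 8.30/13.90 = 11.584 V.
Loaded: R_B‖R_L = 6.759 kΩ, giving V = 19.4 × 6.759/12.36 = 10.610 V.
Drop = (11.584 − 10.610) / 11.584 = 8.41 %.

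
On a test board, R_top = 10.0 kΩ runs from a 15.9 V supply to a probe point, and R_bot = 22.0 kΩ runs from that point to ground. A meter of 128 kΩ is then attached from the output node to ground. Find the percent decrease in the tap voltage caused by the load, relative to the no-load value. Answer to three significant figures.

5.10 %

The divider's output (Thévenin) resistance is R_top‖R_bot = 6.875 kΩ.
Fractional drop under load = R_th/(R_th + R_L) = 6.875 / (6.875 + 128) = 0.05097.
So the output falls by 5.10 %.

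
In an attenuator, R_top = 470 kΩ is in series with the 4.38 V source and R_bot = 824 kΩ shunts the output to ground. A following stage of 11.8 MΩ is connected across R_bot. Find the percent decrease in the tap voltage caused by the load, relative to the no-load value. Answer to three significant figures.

2.47 %

The divider's output (Thévenin) resistance is R_top‖R_bot = 299.3 kΩ.
Fractional drop under load = R_th/(R_th + R_L) = 299.3 / (299.3 + 11800) = 0.02474.
So the output falls by 2.47 %.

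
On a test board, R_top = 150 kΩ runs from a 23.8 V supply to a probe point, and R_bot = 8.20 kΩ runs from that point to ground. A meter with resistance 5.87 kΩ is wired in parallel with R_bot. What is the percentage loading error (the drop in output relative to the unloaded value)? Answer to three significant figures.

57.0 %

Unloaded V = 23.8 × 8.20/158.2 = 1.234 V.
Loaded: R_bot‖R_L = 3.421 kΩ, giving V = 23.8 × 3.421/153.4 = 0.5307 V.
Drop = (1.234 − 0.5307) / 1.234 = 57.0 %.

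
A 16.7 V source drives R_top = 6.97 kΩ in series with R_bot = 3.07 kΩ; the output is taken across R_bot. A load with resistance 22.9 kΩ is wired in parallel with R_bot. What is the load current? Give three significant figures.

R_bot‖R_L = 2.707 kΩ; V_out = 16.7 × 2.707/9.677 = 4.672 V.
I_L = V_out / R_L = 4.672 / 22.9 kΩ = 0.204 mA.

I_L ≈ 0.204 mA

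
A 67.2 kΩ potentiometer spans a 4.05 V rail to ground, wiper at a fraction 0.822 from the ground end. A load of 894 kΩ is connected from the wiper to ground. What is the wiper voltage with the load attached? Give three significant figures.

V ≈ 3.29 V

The wiper splits the pot into (1−α)R = 11.96 kΩ above and αR = 55.24 kΩ below.
Lower section ‖ load = 52.02 kΩ.
V_wiper = 4.05 × 52.02/(11.96 + 52.02) = 3.29 V.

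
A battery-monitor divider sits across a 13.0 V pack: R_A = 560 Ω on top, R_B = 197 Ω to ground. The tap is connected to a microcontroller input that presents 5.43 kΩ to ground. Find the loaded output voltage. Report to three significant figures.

V_out ≈ 3.29 V

The load sits in parallel with R_B: R_B‖R_L = (197 × 5430) / (197 + 5430) = 190.1 Ω.
V_out = 13.0 × 190.1 / (560 + 190.1) = 13.0 × 190.1/750.1 = 3.29 V.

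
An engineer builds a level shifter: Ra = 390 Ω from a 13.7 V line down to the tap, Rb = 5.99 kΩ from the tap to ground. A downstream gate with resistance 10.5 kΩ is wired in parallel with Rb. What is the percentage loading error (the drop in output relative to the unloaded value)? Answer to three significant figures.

3.37 %

The divider's output (Thévenin) resistance is Ra‖Rb = 366.2 Ω.
Fractional drop under load = R_th/(R_th + R_L) = 366.2 / (366.2 + 10500) = 0.03370.
So the output falls by 3.37 %.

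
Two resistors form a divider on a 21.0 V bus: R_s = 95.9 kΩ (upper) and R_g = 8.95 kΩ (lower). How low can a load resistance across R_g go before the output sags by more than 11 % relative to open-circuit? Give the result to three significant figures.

Output resistance R_th = R_s‖R_g = (95.9 × 8.95)/104.8 = 8.186 kΩ.
The fractional drop is R_th/(R_th + R_L); requiring this ≤ 0.110 gives R_L ≥ R_th(1/0.110 − 1) = 8.186 × 8.091 = 66.2 kΩ.

R_L(min) ≈ 66.2 kΩ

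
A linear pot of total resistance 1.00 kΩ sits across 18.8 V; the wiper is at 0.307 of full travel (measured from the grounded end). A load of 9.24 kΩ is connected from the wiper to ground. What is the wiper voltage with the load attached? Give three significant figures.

The wiper splits the pot into (1−α)R = 693.0 Ω above and αR = 307.0 Ω below.
Lower section ‖ load = 297.1 Ω.
V_wiper = 18.8 × 297.1/(693.0 + 297.1) = 5.64 V.

V ≈ 5.64 V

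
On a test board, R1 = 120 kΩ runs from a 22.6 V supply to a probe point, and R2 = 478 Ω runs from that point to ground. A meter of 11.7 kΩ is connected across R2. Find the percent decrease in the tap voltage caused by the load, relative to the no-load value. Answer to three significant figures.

The divider's output (Thévenin) resistance is R1‖R2 = 476.1 Ω.
Fractional drop under load = R_th/(R_th + R_L) = 476.1 / (476.1 + 11700) = 0.03910.
So the output falls by 3.91 %.

3.91 %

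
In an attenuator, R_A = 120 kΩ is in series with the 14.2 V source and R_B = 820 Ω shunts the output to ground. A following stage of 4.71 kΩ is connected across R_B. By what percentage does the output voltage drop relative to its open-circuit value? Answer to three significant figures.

The divider's output (Thévenin) resistance is R_A‖R_B = 814.4 Ω.
Fractional drop under load = R_th/(R_th + R_L) = 814.4 / (814.4 + 4710) = 0.1474.
So the output falls by 14.7 %.

14.7 %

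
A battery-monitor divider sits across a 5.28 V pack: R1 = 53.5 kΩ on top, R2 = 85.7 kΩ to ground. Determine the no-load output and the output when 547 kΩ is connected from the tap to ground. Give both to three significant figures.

Open-circuit: V = 5.28 × 85.7/(53.5 + 85.7) = 3.25 V.
With the load, R2 becomes R2‖R_L = 74.09 kΩ, so V = 5.28 × 74.09/127.6 = 3.07 V.

Unloaded: 3.25 V; loaded: 3.07 V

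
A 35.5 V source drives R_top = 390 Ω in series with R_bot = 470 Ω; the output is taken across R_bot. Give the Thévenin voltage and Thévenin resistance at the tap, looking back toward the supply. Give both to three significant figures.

V_th is the open-circuit tap voltage: 35.5 × 470/(390 + 470) = 19.4 V.
With the supply zeroed, R_top and R_bot appear in parallel from the tap: R_th = R_top‖R_bot = (390 × 470)/860.0 = 213 Ω.

V_th = 19.4 V, R_th = 213 Ω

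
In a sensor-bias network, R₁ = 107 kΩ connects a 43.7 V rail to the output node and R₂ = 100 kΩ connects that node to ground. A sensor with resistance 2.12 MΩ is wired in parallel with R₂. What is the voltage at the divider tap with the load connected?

The load sits in parallel with R₂: R₂‖R_L = (100 × 2120) / (100 + 2120) = 95.50 kΩ.
V_out = 43.7 × 95.50 / (107 + 95.50) = 43.7 × 95.50/202.5 = 20.6 V.
(Unloaded it would have been 21.1 V.)

V_out ≈ 20.6 V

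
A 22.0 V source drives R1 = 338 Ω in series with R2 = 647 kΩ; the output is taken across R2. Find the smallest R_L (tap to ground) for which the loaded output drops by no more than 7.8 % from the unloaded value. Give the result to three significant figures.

R_L(min) ≈ 3.99 kΩ

Output resistance R_th = R1‖R2 = (338 × 647000)/647300 = 337.8 Ω.
The fractional drop is R_th/(R_th + R_L); requiring this ≤ 0.0780 gives R_L ≥ R_th(1/0.0780 − 1) = 337.8 × 11.82 = 3.99 kΩ.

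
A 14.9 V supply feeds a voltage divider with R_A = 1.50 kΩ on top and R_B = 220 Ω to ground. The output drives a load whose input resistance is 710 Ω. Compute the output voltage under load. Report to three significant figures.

The load sits in parallel with R_B: R_B‖R_L = (220 × 710) / (220 + 710) = 168.0 Ω.
V_out = 14.9 × 168.0 / (1500 + 168.0) = 14.9 × 168.0/1668 = 1.50 V.

V_out ≈ 1.50 V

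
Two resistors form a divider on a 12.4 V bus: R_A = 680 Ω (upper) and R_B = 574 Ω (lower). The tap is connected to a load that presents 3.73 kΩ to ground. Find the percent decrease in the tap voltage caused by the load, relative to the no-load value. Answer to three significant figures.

7.70 %

The divider's output (Thévenin) resistance is R_A‖R_B = 311.3 Ω.
Fractional drop under load = R_th/(R_th + R_L) = 311.3 / (311.3 + 3730) = 0.07702.
So the output falls by 7.70 %.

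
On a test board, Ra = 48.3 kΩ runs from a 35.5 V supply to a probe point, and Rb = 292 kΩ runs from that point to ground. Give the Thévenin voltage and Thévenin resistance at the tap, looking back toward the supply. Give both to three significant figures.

V_th is the open-circuit tap voltage: 35.5 × 292/(48.3 + 292) = 30.5 V.
With the supply zeroed, Ra and Rb appear in parallel from the tap: R_th = Ra‖Rb = (48.3 × 292)/340.3 = 41.4 kΩ.

V_th = 30.5 V, R_th = 41.4 kΩ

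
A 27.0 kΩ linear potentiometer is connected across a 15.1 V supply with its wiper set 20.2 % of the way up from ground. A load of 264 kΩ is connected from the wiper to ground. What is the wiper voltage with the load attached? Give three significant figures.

V ≈ 3.00 V

The wiper splits the pot into (1−α)R = 21.55 kΩ above and αR = 5.454 kΩ below.
Lower section ‖ load = 5.344 kΩ.
V_wiper = 15.1 × 5.344/(21.55 + 5.344) = 3.00 V.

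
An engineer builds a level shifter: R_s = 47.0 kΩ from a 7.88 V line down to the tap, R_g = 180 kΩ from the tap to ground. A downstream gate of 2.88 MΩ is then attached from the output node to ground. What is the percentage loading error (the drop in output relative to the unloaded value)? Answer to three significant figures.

The divider's output (Thévenin) resistance is R_s‖R_g = 37.27 kΩ.
Fractional drop under load = R_th/(R_th + R_L) = 37.27 / (37.27 + 2880) = 0.01278.
So the output falls by 1.28 %.

1.28 %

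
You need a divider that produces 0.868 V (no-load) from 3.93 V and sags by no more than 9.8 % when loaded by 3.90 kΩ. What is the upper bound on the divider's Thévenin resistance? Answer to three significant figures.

Loading drop = R_th/(R_th + R_L) ≤ 0.0980, so R_th ≤ R_L · ε/(1−ε) = 3.90 kΩ × 0.0980/0.9020 = 424 Ω.
(Any R1, R2 with R2/(R1+R2) = 0.221 and R1‖R2 ≤ 424 Ω will meet the spec.)

R_th ≤ 424 Ω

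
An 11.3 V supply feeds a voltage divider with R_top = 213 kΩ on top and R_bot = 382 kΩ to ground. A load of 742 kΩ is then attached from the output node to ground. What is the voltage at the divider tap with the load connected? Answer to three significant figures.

V_out ≈ 6.13 V

The load sits in parallel with R_bot: R_bot‖R_L = (382 × 742) / (382 + 742) = 252.2 kΩ.
V_out = 11.3 × 252.2 / (213 + 252.2) = 11.3 × 252.2/465.2 = 6.13 V.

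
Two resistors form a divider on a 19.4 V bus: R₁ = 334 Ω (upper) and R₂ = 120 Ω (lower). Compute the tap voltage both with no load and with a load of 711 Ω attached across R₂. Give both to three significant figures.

Unloaded: 5.13 V; loaded: 4.56 V

Open-circuit: V = 19.4 × 120/(334 + 120) = 5.13 V.
With the load, R₂ becomes R₂‖R_L = 102.7 Ω, so V = 19.4 × 102.7/436.7 = 4.56 V.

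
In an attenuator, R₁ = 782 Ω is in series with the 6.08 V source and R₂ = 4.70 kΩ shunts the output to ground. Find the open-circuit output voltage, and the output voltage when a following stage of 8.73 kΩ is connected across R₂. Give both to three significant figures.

Unloaded: 5.21 V; loaded: 4.84 V

Open-circuit: V = 6.08 × 4700/(782 + 4700) = 5.21 V.
With the load, R₂ becomes R₂‖R_L = 3055 Ω, so V = 6.08 × 3055/3837 = 4.84 V.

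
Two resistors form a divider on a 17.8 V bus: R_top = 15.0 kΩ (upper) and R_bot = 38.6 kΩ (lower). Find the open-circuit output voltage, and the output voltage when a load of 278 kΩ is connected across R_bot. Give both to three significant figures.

Unloaded: 12.8 V; loaded: 12.3 V

Open-circuit: V = 17.8 × 38.6/(15.0 + 38.6) = 12.8 V.
With the load, R_bot becomes R_bot‖R_L = 33.89 kΩ, so V = 17.8 × 33.89/48.89 = 12.3 V.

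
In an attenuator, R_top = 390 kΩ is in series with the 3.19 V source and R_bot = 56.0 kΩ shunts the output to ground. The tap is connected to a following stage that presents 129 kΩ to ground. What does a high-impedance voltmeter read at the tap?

The load sits in parallel with R_bot: R_bot‖R_L = (56.0 × 129) / (56.0 + 129) = 39.05 kΩ.
V_out = 3.19 × 39.05 / (390 + 39.05) = 3.19 × 39.05/429.0 = 0.290 V.
(Unloaded it would have been 0.401 V.)

V_out ≈ 0.290 V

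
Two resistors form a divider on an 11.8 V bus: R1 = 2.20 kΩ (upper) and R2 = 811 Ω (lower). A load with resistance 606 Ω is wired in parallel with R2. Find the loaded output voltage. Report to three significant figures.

V_out ≈ 1.61 V

The load sits in parallel with R2: R2‖R_L = (811 × 606) / (811 + 606) = 346.8 Ω.
V_out = 11.8 × 346.8 / (2200 + 346.8) = 11.8 × 346.8/2547 = 1.61 V.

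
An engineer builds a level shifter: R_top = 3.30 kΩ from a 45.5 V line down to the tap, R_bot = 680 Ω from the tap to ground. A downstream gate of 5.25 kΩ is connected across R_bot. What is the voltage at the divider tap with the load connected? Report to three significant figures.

The load sits in parallel with R_bot: R_bot‖R_L = (680 × 5250) / (680 + 5250) = 602.0 Ω.
V_out = 45.5 × 602.0 / (3300 + 602.0) = 45.5 × 602.0/3902 = 7.02 V.
(Unloaded it would have been 7.77 V.)

V_out ≈ 7.02 V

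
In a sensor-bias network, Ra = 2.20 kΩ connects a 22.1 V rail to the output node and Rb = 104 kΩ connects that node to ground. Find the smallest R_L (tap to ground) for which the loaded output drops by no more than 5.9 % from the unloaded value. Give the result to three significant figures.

Output resistance R_th = Ra‖Rb = (2.20 × 104)/106.2 = 2.154 kΩ.
The fractional drop is R_th/(R_th + R_L); requiring this ≤ 0.0590 gives R_L ≥ R_th(1/0.0590 − 1) = 2.154 × 15.95 = 34.4 kΩ.

R_L(min) ≈ 34.4 kΩ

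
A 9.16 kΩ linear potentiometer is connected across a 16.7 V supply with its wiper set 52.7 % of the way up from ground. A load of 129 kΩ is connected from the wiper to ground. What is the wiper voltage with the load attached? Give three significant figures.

The wiper splits the pot into (1−α)R = 4.333 kΩ above and αR = 4.827 kΩ below.
Lower section ‖ load = 4.653 kΩ.
V_wiper = 16.7 × 4.653/(4.333 + 4.653) = 8.65 V.

V ≈ 8.65 V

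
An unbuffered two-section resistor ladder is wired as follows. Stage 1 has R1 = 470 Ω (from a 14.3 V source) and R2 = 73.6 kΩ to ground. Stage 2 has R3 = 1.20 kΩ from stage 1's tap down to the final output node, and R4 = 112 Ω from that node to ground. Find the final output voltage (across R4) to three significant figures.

Stage 2 presents R3+R4 = 1312 Ω as a load on stage 1's tap.
Stage 1's lower leg becomes R2‖(R3+R4) = 1289 Ω, so V_mid = 14.3 × 1289/1759 = 10.48 V.
Stage 2 is itself unloaded: V_out = V_mid × R4/(R3+R4) = 10.48 × 112/1312 = 0.895 V.

V_out ≈ 0.895 V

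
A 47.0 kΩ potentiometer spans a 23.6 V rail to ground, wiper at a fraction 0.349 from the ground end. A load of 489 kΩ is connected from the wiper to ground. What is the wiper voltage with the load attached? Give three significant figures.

V ≈ 8.06 V

The wiper splits the pot into (1−α)R = 30.60 kΩ above and αR = 16.40 kΩ below.
Lower section ‖ load = 15.87 kΩ.
V_wiper = 23.6 × 15.87/(30.60 + 15.87) = 8.06 V.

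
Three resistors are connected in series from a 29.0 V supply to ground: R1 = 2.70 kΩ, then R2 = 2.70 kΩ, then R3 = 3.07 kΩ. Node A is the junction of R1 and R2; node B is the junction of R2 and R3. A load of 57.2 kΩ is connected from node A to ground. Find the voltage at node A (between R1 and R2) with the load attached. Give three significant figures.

V ≈ 19.1 V

Below node A the series string R2+R3 = 5.770 kΩ sits in parallel with the 57.2 kΩ load: 5.241 kΩ.
V_A = 29.0 × 5.241/(2.70 + 5.241) = 19.1 V.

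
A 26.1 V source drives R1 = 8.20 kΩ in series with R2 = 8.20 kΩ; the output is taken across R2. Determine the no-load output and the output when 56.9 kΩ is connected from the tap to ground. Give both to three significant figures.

Open-circuit: V = 26.1 × 8.20/(8.20 + 8.20) = 13.1 V.
With the load, R2 becomes R2‖R_L = 7.167 kΩ, so V = 26.1 × 7.167/15.37 = 12.2 V.

Unloaded: 13.1 V; loaded: 12.2 V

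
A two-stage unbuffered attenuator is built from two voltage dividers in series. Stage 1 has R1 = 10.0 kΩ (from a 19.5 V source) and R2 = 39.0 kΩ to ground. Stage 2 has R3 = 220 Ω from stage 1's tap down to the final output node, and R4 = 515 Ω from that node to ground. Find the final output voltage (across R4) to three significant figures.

Stage 2 presents R3+R4 = 735.0 Ω as a load on stage 1's tap.
Stage 1's lower leg becomes R2‖(R3+R4) = 721.4 Ω, so V_mid = 19.5 × 721.4/10720 = 1.312 V.
Stage 2 is itself unloaded: V_out = V_mid × R4/(R3+R4) = 1.312 × 515/735.0 = 0.919 V.

V_out ≈ 0.919 V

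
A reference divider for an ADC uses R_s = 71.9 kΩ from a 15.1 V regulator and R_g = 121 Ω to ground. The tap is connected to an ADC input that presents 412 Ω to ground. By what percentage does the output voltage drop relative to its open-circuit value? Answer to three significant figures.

The divider's output (Thévenin) resistance is R_s‖R_g = 120.8 Ω.
Fractional drop under load = R_th/(R_th + R_L) = 120.8 / (120.8 + 412) = 0.2267.
So the output falls by 22.7 %.

22.7 %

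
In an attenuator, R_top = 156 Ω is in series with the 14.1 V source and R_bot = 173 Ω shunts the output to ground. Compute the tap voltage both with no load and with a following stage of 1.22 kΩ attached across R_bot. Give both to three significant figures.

Open-circuit: V = 14.1 × 173/(156 + 173) = 7.41 V.
With the load, R_bot becomes R_bot‖R_L = 151.5 Ω, so V = 14.1 × 151.5/307.5 = 6.95 V.

Unloaded: 7.41 V; loaded: 6.95 V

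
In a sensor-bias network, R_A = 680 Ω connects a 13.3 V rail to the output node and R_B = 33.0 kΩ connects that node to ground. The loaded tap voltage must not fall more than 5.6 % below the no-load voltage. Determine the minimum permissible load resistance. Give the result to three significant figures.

R_L(min) ≈ 11.2 kΩ

Output resistance R_th = R_A‖R_B = (680 × 33000)/33680 = 666.3 Ω.
The fractional drop is R_th/(R_th + R_L); requiring this ≤ 0.0560 gives R_L ≥ R_th(1/0.0560 − 1) = 666.3 × 16.86 = 11.2 kΩ.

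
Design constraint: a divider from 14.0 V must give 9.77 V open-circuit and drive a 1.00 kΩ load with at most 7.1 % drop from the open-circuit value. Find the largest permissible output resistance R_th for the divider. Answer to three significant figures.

Loading drop = R_th/(R_th + R_L) ≤ 0.0710, so R_th ≤ R_L · ε/(1−ε) = 1.00 kΩ × 0.0710/0.9290 = 76.4 Ω.
(Any R1, R2 with R2/(R1+R2) = 0.698 and R1‖R2 ≤ 76.4 Ω will meet the spec.)

R_th ≤ 76.4 Ω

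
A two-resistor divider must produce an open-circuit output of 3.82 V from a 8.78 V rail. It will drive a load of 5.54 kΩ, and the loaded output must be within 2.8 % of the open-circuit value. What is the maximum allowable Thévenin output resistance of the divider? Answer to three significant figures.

R_th ≤ 160 Ω

Loading drop = R_th/(R_th + R_L) ≤ 0.0280, so R_th ≤ R_L · ε/(1−ε) = 5.54 kΩ × 0.0280/0.9720 = 160 Ω.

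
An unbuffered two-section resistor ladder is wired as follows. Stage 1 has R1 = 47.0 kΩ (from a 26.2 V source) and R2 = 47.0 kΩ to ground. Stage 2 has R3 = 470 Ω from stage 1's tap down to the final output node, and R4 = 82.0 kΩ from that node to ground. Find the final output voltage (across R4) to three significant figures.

Stage 2 presents R3+R4 = 82470 Ω as a load on stage 1's tap.
Stage 1's lower leg becomes R2‖(R3+R4) = 29940 Ω, so V_mid = 26.2 × 29940/76940 = 10.19 V.
Stage 2 is itself unloaded: V_out = V_mid × R4/(R3+R4) = 10.19 × 82000/82470 = 10.1 V.

V_out ≈ 10.1 V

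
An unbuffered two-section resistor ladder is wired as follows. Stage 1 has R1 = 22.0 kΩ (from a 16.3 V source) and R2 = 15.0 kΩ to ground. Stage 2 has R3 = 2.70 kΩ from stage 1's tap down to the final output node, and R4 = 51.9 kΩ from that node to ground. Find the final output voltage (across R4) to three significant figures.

Stage 2 presents R3+R4 = 54.60 kΩ as a load on stage 1's tap.
Stage 1's lower leg becomes R2‖(R3+R4) = 11.77 kΩ, so V_mid = 16.3 × 11.77/33.77 = 5.680 V.
Stage 2 is itself unloaded: V_out = V_mid × R4/(R3+R4) = 5.680 × 51.9/54.60 = 5.40 V.

V_out ≈ 5.40 V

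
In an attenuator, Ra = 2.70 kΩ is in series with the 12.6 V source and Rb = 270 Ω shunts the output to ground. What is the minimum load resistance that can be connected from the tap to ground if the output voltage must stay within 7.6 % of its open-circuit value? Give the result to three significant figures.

R_L(min) ≈ 2.98 kΩ

Output resistance R_th = Ra‖Rb = (2700 × 270)/2970 = 245.5 Ω.
The fractional drop is R_th/(R_th + R_L); requiring this ≤ 0.0760 gives R_L ≥ R_th(1/0.0760 − 1) = 245.5 × 12.16 = 2.98 kΩ.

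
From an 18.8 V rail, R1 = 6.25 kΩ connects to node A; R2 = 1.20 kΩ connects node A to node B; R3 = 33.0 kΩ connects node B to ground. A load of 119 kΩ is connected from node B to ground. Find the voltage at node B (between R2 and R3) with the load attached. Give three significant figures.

At node B, R3 is in parallel with the load: R3‖R_L = 25.84 kΩ.
Below node A the resistance is R2 + (R3‖R_L) = 27.04 kΩ, so V_A = 18.8 × 27.04/33.29 = 15.27 V.
Then V_B = V_A × (R3‖R_L)/(R2 + R3‖R_L) = 15.27 × 25.84/27.04 = 14.6 V.

V ≈ 14.6 V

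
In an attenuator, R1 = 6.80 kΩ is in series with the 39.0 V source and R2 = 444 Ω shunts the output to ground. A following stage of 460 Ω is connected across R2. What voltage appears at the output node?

V_out ≈ 1.25 V

The load sits in parallel with R2: R2‖R_L = (444 × 460) / (444 + 460) = 225.9 Ω.
V_out = 39.0 × 225.9 / (6800 + 225.9) = 39.0 × 225.9/7026 = 1.25 V.
(Unloaded it would have been 2.39 V.)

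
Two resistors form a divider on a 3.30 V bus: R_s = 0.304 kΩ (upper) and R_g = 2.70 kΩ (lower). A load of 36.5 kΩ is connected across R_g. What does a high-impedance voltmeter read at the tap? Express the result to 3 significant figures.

The load sits in parallel with R_g: R_g‖R_L = (2700 × 36500) / (2700 + 36500) = 2514 Ω.
V_out = 3.30 × 2514 / (304 + 2514) = 3.30 × 2514/2818 = 2.94 V.

V_out ≈ 2.94 V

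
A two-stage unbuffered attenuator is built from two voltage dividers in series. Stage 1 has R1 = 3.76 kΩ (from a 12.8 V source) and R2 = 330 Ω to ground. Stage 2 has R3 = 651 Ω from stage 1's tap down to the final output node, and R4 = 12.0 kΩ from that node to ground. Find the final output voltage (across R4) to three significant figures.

Stage 2 presents R3+R4 = 12650 Ω as a load on stage 1's tap.
Stage 1's lower leg becomes R2‖(R3+R4) = 321.6 Ω, so V_mid = 12.8 × 321.6/4082 = 1.009 V.
Stage 2 is itself unloaded: V_out = V_mid × R4/(R3+R4) = 1.009 × 12000/12650 = 0.957 V.

V_out ≈ 0.957 V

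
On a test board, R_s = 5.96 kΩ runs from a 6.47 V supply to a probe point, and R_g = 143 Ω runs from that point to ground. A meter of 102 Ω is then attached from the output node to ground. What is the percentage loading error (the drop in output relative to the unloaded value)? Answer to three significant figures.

57.8 %

Unloaded V = 6.47 × 143/6103 = 0.1516 V.
Loaded: R_g‖R_L = 59.53 Ω, giving V = 6.47 × 59.53/6020 = 0.06399 V.
Drop = (0.1516 − 0.06399) / 0.1516 = 57.8 %.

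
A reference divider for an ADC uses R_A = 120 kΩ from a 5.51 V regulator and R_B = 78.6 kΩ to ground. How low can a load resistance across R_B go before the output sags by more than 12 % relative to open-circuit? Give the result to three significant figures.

R_L(min) ≈ 348 kΩ

Output resistance R_th = R_A‖R_B = (120 × 78.6)/198.6 = 47.49 kΩ.
The fractional drop is R_th/(R_th + R_L); requiring this ≤ 0.120 gives R_L ≥ R_th(1/0.120 − 1) = 47.49 × 7.333 = 348 kΩ.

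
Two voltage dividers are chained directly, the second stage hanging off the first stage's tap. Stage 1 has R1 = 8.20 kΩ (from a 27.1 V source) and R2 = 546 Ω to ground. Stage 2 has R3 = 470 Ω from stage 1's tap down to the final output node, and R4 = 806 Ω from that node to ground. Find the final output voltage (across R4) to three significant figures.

Stage 2 presents R3+R4 = 1276 Ω as a load on stage 1's tap.
Stage 1's lower leg becomes R2‖(R3+R4) = 382.4 Ω, so V_mid = 27.1 × 382.4/8582 = 1.207 V.
Stage 2 is itself unloaded: V_out = V_mid × R4/(R3+R4) = 1.207 × 806/1276 = 0.763 V.

V_out ≈ 0.763 V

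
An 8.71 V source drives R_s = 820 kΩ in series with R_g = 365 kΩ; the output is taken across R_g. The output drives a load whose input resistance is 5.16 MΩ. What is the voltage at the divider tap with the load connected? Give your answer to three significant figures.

The load sits in parallel with R_g: R_g‖R_L = (365 × 5160) / (365 + 5160) = 340.9 kΩ.
V_out = 8.71 × 340.9 / (820 + 340.9) = 8.71 × 340.9/1161 = 2.56 V.
(Unloaded it would have been 2.68 V.)

V_out ≈ 2.56 V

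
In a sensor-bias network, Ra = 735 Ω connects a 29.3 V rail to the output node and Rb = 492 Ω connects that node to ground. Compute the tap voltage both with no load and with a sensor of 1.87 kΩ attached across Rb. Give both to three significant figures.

Open-circuit: V = 29.3 × 492/(735 + 492) = 11.7 V.
With the load, Rb becomes Rb‖R_L = 389.5 Ω, so V = 29.3 × 389.5/1125 = 10.1 V.

Unloaded: 11.7 V; loaded: 10.1 V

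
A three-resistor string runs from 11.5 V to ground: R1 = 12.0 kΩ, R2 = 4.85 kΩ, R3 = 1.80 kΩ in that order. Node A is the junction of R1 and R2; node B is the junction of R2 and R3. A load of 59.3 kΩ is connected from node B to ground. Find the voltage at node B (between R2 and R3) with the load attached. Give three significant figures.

V ≈ 1.08 V

At node B, R3 is in parallel with the load: R3‖R_L = 1.747 kΩ.
Below node A the resistance is R2 + (R3‖R_L) = 6.597 kΩ, so V_A = 11.5 × 6.597/18.60 = 4.079 V.
Then V_B = V_A × (R3‖R_L)/(R2 + R3‖R_L) = 4.079 × 1.747/6.597 = 1.08 V.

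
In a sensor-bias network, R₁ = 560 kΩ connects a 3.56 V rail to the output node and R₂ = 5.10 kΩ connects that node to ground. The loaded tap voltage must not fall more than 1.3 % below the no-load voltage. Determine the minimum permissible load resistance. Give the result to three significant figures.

R_L(min) ≈ 384 kΩ

Output resistance R_th = R₁‖R₂ = (560 × 5.10)/565.1 = 5.054 kΩ.
The fractional drop is R_th/(R_th + R_L); requiring this ≤ 0.0130 gives R_L ≥ R_th(1/0.0130 − 1) = 5.054 × 75.92 = 384 kΩ.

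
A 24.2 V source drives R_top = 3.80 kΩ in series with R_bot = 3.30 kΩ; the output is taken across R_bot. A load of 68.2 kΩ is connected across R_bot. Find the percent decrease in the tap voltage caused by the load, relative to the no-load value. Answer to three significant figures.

2.52 %

The divider's output (Thévenin) resistance is R_top‖R_bot = 1.766 kΩ.
Fractional drop under load = R_th/(R_th + R_L) = 1.766 / (1.766 + 68.2) = 0.02524.
So the output falls by 2.52 %.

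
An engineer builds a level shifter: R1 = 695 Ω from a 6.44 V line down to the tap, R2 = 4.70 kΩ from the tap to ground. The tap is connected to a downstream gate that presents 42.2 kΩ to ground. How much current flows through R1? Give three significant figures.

I ≈ 1.31 mA

R2‖R_L = 4229 Ω, so the source sees R1 + R2‖R_L = 4924 Ω.
I = 6.44 V / 4924 Ω = 1.31 mA.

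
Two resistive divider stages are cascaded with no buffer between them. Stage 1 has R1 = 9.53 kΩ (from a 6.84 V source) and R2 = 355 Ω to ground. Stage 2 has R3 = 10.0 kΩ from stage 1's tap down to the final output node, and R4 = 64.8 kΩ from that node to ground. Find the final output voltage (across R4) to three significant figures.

V_out ≈ 0.212 V

Stage 2 presents R3+R4 = 74800 Ω as a load on stage 1's tap.
Stage 1's lower leg becomes R2‖(R3+R4) = 353.3 Ω, so V_mid = 6.84 × 353.3/9883 = 0.2445 V.
Stage 2 is itself unloaded: V_out = V_mid × R4/(R3+R4) = 0.2445 × 64800/74800 = 0.212 V.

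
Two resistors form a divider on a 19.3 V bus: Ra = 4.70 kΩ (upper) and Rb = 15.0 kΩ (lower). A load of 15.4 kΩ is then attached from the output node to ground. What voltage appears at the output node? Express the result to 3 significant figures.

V_out ≈ 11.9 V

The load sits in parallel with Rb: Rb‖R_L = (15.0 × 15.4) / (15.0 + 15.4) = 7.599 kΩ.
V_out = 19.3 × 7.599 / (4.70 + 7.599) = 19.3 × 7.599/12.30 = 11.9 V.
(Unloaded it would have been 14.7 V.)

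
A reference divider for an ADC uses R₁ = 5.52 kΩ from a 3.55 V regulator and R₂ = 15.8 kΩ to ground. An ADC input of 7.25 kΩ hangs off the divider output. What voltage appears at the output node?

The load sits in parallel with R₂: R₂‖R_L = (15.8 × 7.25) / (15.8 + 7.25) = 4.970 kΩ.
V_out = 3.55 × 4.970 / (5.52 + 4.970) = 3.55 × 4.970/10.49 = 1.68 V.

V_out ≈ 1.68 V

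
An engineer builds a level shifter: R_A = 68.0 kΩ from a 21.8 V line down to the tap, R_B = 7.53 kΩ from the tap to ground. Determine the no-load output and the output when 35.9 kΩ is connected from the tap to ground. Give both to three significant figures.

Unloaded: 2.17 V; loaded: 1.83 V

Open-circuit: V = 21.8 × 7.53/(68.0 + 7.53) = 2.17 V.
With the load, R_B becomes R_B‖R_L = 6.224 kΩ, so V = 21.8 × 6.224/74.22 = 1.83 V.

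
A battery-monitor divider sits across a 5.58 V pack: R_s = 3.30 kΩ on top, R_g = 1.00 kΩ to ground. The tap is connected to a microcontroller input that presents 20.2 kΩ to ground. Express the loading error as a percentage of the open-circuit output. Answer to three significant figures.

The divider's output (Thévenin) resistance is R_s‖R_g = 0.7674 kΩ.
Fractional drop under load = R_th/(R_th + R_L) = 0.7674 / (0.7674 + 20.2) = 0.03660.
So the output falls by 3.66 %.

3.66 %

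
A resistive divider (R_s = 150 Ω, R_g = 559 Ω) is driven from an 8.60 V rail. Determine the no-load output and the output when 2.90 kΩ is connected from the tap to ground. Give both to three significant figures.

Open-circuit: V = 8.60 × 559/(150 + 559) = 6.78 V.
With the load, R_g becomes R_g‖R_L = 468.7 Ω, so V = 8.60 × 468.7/618.7 = 6.51 V.

Unloaded: 6.78 V; loaded: 6.51 V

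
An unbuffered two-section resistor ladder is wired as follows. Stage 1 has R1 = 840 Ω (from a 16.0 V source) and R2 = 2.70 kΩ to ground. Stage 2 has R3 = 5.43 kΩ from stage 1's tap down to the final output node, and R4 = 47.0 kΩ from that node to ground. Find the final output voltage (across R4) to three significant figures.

V_out ≈ 10.8 V

Stage 2 presents R3+R4 = 52430 Ω as a load on stage 1's tap.
Stage 1's lower leg becomes R2‖(R3+R4) = 2568 Ω, so V_mid = 16.0 × 2568/3408 = 12.06 V.
Stage 2 is itself unloaded: V_out = V_mid × R4/(R3+R4) = 12.06 × 47000/52430 = 10.8 V.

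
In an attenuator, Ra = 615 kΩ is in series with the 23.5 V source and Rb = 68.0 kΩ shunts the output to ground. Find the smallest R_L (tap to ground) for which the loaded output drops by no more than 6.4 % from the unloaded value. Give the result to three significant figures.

Output resistance R_th = Ra‖Rb = (615 × 68.0)/683.0 = 61.23 kΩ.
The fractional drop is R_th/(R_th + R_L); requiring this ≤ 0.0640 gives R_L ≥ R_th(1/0.0640 − 1) = 61.23 × 14.62 = 895 kΩ.

R_L(min) ≈ 895 kΩ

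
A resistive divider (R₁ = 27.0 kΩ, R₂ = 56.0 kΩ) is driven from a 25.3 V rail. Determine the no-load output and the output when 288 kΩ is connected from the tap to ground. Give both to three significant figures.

Open-circuit: V = 25.3 × 56.0/(27.0 + 56.0) = 17.1 V.
With the load, R₂ becomes R₂‖R_L = 46.88 kΩ, so V = 25.3 × 46.88/73.88 = 16.1 V.

Unloaded: 17.1 V; loaded: 16.1 V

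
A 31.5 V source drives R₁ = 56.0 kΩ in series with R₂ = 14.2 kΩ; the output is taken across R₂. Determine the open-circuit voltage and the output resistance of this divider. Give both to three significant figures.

V_th is the open-circuit tap voltage: 31.5 × 14.2/(56.0 + 14.2) = 6.37 V.
With the supply zeroed, R₁ and R₂ appear in parallel from the tap: R_th = R₁‖R₂ = (56.0 × 14.2)/70.20 = 11.3 kΩ.

V_th = 6.37 V, R_th = 11.3 kΩ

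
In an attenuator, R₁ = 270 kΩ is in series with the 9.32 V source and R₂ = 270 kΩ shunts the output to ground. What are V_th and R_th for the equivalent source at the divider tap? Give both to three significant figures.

V_th = 4.66 V, R_th = 135 kΩ

V_th is the open-circuit tap voltage: 9.32 × 270/(270 + 270) = 4.66 V.
With the supply zeroed, R₁ and R₂ appear in parallel from the tap: R_th = R₁‖R₂ = (270 × 270)/540.0 = 135 kΩ.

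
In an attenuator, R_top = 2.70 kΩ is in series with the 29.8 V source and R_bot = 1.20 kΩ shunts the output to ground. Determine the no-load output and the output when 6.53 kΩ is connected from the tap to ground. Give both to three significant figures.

Unloaded: 9.17 V; loaded: 8.13 V

Open-circuit: V = 29.8 × 1.20/(2.70 + 1.20) = 9.17 V.
With the load, R_bot becomes R_bot‖R_L = 1.014 kΩ, so V = 29.8 × 1.014/3.714 = 8.13 V.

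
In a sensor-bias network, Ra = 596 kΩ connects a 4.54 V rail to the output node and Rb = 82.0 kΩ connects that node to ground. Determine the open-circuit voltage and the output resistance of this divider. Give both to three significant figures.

V_th is the open-circuit tap voltage: 4.54 × 82.0/(596 + 82.0) = 0.549 V.
With the supply zeroed, Ra and Rb appear in parallel from the tap: R_th = Ra‖Rb = (596 × 82.0)/678.0 = 72.1 kΩ.

V_th = 0.549 V, R_th = 72.1 kΩ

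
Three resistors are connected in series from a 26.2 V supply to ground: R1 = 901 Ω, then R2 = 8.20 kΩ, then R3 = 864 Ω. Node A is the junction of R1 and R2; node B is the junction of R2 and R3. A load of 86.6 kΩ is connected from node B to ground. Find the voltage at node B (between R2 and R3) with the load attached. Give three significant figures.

V ≈ 2.25 V

At node B, R3 is in parallel with the load: R3‖R_L = 855.5 Ω.
Below node A the resistance is R2 + (R3‖R_L) = 9055 Ω, so V_A = 26.2 × 9055/9956 = 23.83 V.
Then V_B = V_A × (R3‖R_L)/(R2 + R3‖R_L) = 23.83 × 855.5/9055 = 2.25 V.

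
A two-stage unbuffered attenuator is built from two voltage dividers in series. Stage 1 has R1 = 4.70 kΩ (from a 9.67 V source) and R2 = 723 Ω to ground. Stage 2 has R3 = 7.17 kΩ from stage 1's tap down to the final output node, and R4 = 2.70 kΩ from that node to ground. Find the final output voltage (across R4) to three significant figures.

V_out ≈ 0.332 V

Stage 2 presents R3+R4 = 9870 Ω as a load on stage 1's tap.
Stage 1's lower leg becomes R2‖(R3+R4) = 673.7 Ω, so V_mid = 9.67 × 673.7/5374 = 1.212 V.
Stage 2 is itself unloaded: V_out = V_mid × R4/(R3+R4) = 1.212 × 2700/9870 = 0.332 V.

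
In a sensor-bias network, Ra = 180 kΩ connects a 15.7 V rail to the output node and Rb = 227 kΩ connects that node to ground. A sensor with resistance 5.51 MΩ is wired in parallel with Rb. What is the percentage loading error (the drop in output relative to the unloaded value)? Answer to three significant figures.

The divider's output (Thévenin) resistance is Ra‖Rb = 100.4 kΩ.
Fractional drop under load = R_th/(R_th + R_L) = 100.4 / (100.4 + 5510) = 0.01789.
So the output falls by 1.79 %.

1.79 %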